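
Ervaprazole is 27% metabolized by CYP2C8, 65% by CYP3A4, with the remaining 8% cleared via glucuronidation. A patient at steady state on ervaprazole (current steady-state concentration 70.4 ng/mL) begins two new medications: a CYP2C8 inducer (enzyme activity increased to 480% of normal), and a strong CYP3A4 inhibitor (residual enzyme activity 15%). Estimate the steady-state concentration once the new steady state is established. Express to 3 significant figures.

47.8 ng/mL

CYP2C8: 0.27 × 4.8 = 1.296
CYP3A4: 0.65 × 0.15 = 0.0975
Other: 0.08 (unchanged)
New clearance relative to baseline: 1.296 + 0.0975 + 0.08 = 1.4735.
Steady-state concentration ∝ 1/CL: new value = 70.4 / 1.4735 = 47.8 ng/mL.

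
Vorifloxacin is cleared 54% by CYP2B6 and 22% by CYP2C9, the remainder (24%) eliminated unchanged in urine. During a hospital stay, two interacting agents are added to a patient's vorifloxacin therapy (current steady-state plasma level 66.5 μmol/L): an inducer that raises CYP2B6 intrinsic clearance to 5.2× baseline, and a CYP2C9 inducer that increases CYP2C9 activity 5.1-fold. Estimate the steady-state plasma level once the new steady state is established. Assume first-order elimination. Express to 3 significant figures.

CYP2B6: 0.54 × 5.2 = 2.808
CYP2C9: 0.22 × 5.1 = 1.122
Other: 0.24 (unchanged)
New clearance relative to baseline: 2.808 + 1.122 + 0.24 = 4.17.
Dividing the baseline by the relative clearance: 66.5 / 4.17 = 15.9 μmol/L.

15.9 μmol/L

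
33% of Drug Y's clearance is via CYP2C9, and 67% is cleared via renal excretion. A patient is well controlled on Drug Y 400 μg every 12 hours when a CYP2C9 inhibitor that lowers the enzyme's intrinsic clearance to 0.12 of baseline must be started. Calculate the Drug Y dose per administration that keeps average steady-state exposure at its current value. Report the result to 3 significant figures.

The CYP2C9 pathway (33% of clearance) falls to 0.12× activity: 0.33 × 0.12 = 0.0396.
Non-CYP routes (67%) are unchanged.
CL_new/CL_old = 0.0396 + 0.67 = 0.7096.
Css,avg = (dose rate)/CL, so holding Css fixed requires dose ∝ CL: 400 × 0.7096 = 284 μg.

284 μg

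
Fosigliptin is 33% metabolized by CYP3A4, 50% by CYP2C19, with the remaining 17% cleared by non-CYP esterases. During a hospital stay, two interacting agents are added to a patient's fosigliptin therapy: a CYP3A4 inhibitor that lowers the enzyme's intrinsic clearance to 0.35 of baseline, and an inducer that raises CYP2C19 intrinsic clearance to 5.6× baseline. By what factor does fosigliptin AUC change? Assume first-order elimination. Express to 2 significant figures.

The CYP3A4 pathway (33% of clearance) drops to 0.35× activity: 0.33 × 0.35 = 0.1155.
The CYP2C19 pathway (50% of clearance) is boosted to 5.6× activity: 0.5 × 5.6 = 2.8.
Non-CYP routes (17%) are unchanged.
New clearance relative to baseline: 0.1155 + 2.8 + 0.17 = 3.0855.
Because AUC varies inversely with clearance, the combined effect is 1 / 3.0855 = 0.32.

0.32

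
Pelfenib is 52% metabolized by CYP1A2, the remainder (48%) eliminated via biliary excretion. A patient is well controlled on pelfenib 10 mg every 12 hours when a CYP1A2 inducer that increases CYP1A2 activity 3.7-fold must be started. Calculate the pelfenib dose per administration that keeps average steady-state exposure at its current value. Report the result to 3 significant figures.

24.0 mg

The CYP1A2 pathway (52% of clearance) increases to 3.7× activity: 0.52 × 3.7 = 1.924.
The remaining 48% of clearance is unaffected.
Relative clearance = 1.924 + 0.48 = 2.404.
Exposure is unchanged when dose changes in proportion to clearance. New dose = 10 mg × 2.404 = 24.0 mg.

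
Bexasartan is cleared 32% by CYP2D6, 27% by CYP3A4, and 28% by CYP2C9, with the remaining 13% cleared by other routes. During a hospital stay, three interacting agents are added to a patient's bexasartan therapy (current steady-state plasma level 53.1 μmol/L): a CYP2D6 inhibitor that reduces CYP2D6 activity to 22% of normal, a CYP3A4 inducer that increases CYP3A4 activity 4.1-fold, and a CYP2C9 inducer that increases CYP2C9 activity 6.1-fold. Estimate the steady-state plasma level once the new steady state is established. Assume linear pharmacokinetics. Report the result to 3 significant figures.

The CYP2D6 pathway (32% of clearance) drops to 0.22× activity: 0.32 × 0.22 = 0.0704.
The CYP3A4 pathway (27% of clearance) is boosted to 4.1× activity: 0.27 × 4.1 = 1.107.
The CYP2C9 pathway (28% of clearance) increases to 6.1× activity: 0.28 × 6.1 = 1.708.
The remaining 13% of clearance is unaffected.
Relative clearance = 0.0704 + 1.107 + 1.708 + 0.13 = 3.0154.
Dividing the baseline by the relative clearance: 53.1 / 3.0154 = 17.6 μmol/L.

17.6 μmol/L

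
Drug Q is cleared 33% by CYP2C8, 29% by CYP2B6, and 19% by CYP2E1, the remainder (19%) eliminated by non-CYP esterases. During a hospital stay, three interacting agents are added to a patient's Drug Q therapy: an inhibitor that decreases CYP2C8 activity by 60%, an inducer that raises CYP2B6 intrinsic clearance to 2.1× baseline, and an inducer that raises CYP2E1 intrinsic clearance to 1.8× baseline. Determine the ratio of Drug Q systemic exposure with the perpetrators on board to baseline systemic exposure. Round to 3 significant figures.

CYP2C8: 0.33 × 0.4 = 0.132
CYP2B6: 0.29 × 2.1 = 0.609
CYP2E1: 0.19 × 1.8 = 0.342
Other: 0.19 (unchanged)
CL_new/CL_old = 0.132 + 0.609 + 0.342 + 0.19 = 1.273.
Systemic exposure ∝ 1/CL: fold-change = 1 / 1.273 = 0.786.

0.786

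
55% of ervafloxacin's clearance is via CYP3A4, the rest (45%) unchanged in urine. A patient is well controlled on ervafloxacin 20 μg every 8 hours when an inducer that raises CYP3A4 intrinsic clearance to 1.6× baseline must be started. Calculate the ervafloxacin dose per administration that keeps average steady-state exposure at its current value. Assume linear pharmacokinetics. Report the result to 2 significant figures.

27 μg

CYP3A4: 0.55 × 1.6 = 0.88
Other: 0.45 (unchanged)
New clearance relative to baseline: 0.88 + 0.45 = 1.33.
To maintain the same steady-state level, dose must scale with clearance: new dose = 20 × 1.33 = 27 μg.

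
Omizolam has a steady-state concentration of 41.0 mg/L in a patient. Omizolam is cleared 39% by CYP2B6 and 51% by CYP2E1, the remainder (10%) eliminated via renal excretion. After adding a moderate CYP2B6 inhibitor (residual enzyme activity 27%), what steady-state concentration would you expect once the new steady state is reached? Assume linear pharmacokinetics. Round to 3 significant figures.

The CYP2B6 pathway (39% of clearance) drops to 0.27× activity: 0.39 × 0.27 = 0.1053.
CYP2E1 (51%) and the residual 10% are unaffected.
Relative clearance = 0.1053 + 0.51 + 0.1 = 0.7153.
With dosing unchanged, steady-state concentration scales as 1/CL: 41.0 / 0.7153 = 57.3 mg/L.

57.3 mg/L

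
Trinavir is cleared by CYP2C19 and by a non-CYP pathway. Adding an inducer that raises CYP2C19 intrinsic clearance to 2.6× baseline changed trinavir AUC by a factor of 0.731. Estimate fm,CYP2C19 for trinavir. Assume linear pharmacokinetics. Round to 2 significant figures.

CL'/CL = 1 / 0.731 = 1.368
2.6·fm + (1 − fm) = 1.368
fm = (1.368 − 1) / (2.6 − 1) = 0.23

0.23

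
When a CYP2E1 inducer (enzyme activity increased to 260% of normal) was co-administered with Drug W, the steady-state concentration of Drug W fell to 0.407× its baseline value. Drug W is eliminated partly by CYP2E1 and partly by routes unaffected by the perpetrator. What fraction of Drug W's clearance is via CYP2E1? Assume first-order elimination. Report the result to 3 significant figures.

0.911

Write x for the fraction cleared via CYP2E1. The observed steady-state concentration change means clearance rose to 1/0.407 = 2.457 of baseline.
Setting x·2.6 + (1 − x) = 2.457 and solving: x = (2.457 − 1)/(2.6 − 1) = 0.911.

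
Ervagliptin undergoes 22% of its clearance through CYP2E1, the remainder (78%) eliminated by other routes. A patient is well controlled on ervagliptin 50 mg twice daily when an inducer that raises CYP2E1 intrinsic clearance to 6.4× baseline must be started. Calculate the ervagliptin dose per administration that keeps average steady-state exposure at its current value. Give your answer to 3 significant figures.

The CYP2E1 pathway (22% of clearance) is boosted to 6.4× activity: 0.22 × 6.4 = 1.408.
The remaining 78% of clearance is unaffected.
New clearance relative to baseline: 1.408 + 0.78 = 2.188.
Css,avg = (dose rate)/CL, so holding Css fixed requires dose ∝ CL: 50 × 2.188 = 109 mg.

109 mg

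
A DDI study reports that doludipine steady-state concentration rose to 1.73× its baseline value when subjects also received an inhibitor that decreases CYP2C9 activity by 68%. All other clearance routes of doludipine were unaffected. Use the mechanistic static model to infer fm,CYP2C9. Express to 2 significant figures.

0.62

CL'/CL = 1 / 1.73 = 0.578
0.32·fm + (1 − fm) = 0.578
fm = (0.578 − 1) / (0.32 − 1) = 0.62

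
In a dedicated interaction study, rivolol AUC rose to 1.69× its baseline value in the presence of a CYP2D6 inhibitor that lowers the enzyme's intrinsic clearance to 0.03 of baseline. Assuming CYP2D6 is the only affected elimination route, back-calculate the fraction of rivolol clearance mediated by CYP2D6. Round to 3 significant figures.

CL'/CL = 1 / 1.69 = 0.5917
0.03·fm + (1 − fm) = 0.5917
fm = (0.5917 − 1) / (0.03 − 1) = 0.421

0.421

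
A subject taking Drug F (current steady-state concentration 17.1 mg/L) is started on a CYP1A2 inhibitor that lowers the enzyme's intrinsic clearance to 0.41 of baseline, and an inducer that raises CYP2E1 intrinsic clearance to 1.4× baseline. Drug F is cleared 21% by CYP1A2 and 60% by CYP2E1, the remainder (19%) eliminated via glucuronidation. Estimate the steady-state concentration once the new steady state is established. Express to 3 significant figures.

15.3 mg/L

CYP1A2: 0.21 × 0.41 = 0.0861
CYP2E1: 0.6 × 1.4 = 0.84
Other: 0.19 (unchanged)
CL_new/CL_old = 0.0861 + 0.84 + 0.19 = 1.1161.
New steady-state concentration = 17.1 / 1.1161 = 15.3 mg/L (concentration scales inversely with clearance).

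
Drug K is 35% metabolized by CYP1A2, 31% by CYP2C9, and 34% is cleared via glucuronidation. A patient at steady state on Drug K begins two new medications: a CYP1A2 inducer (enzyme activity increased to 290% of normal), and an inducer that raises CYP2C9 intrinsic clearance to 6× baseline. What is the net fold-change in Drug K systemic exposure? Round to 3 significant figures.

The CYP1A2 pathway (35% of clearance) increases to 2.9× activity: 0.35 × 2.9 = 1.015.
The CYP2C9 pathway (31% of clearance) rises to 6× activity: 0.31 × 6 = 1.86.
Non-CYP routes (34%) are unchanged.
CL_new/CL_old = 1.015 + 1.86 + 0.34 = 3.215.
Net systemic exposure ratio = 1 / 3.215 = 0.311.

0.311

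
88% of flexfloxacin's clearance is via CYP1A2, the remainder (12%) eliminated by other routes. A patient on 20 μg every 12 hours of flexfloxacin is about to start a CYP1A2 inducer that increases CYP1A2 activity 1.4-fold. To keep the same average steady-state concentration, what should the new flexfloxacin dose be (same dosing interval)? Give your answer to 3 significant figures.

27.0 μg

CYP1A2: 0.88 × 1.4 = 1.232
Other: 0.12 (unchanged)
New clearance relative to baseline: 1.232 + 0.12 = 1.352.
Exposure is unchanged when dose changes in proportion to clearance. New dose = 20 μg × 1.352 = 27.0 μg.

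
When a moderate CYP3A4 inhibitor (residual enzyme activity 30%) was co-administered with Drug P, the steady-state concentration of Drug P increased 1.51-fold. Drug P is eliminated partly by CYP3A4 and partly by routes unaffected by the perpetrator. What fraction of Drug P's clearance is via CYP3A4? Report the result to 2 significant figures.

Write x for the fraction cleared via CYP3A4. The observed steady-state concentration change means clearance fell to 1/1.51 = 0.6623 of baseline.
Only the CYP3A4 route changed, so 0.6623 = x·0.3 + (1 − x), giving x = 0.48.

0.48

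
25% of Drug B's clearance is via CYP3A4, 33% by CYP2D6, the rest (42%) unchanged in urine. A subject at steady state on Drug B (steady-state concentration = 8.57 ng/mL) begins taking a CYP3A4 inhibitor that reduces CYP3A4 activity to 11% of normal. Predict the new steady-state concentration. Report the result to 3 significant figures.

11.0 ng/mL

The CYP3A4 pathway (25% of clearance) is reduced to 0.11× activity: 0.25 × 0.11 = 0.0275.
CYP2D6 (33%) and the residual 42% are unaffected.
New clearance relative to baseline: 0.0275 + 0.33 + 0.42 = 0.7775.
Steady-state concentration ∝ 1/CL, so new value = 8.57 / 0.7775 = 11.0 ng/mL.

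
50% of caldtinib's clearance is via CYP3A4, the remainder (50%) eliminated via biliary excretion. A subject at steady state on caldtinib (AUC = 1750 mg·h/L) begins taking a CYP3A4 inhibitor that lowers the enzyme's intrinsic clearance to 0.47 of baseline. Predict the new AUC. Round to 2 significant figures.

The CYP3A4 pathway (50% of clearance) drops to 0.47× activity: 0.5 × 0.47 = 0.235.
Non-CYP routes (50%) are unchanged.
New clearance relative to baseline: 0.235 + 0.5 = 0.735.
AUC ∝ 1/CL, so new value = 1750 / 0.735 = 2.4 × 10³ mg·h/L.

2.4 × 10³ mg·h/L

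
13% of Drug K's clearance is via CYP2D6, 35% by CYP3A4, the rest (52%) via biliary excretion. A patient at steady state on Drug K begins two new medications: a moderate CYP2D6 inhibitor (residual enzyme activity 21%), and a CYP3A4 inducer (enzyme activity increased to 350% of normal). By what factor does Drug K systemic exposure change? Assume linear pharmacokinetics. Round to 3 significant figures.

0.564

CYP2D6: 0.13 × 0.21 = 0.0273
CYP3A4: 0.35 × 3.5 = 1.225
Other: 0.52 (unchanged)
CL_new/CL_old = 0.0273 + 1.225 + 0.52 = 1.7723.
Systemic exposure ∝ 1/CL: fold-change = 1 / 1.7723 = 0.564.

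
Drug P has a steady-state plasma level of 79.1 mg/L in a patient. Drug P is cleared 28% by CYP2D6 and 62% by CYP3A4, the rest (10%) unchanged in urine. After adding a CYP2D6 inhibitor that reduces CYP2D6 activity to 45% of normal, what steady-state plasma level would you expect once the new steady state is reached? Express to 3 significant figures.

93.5 mg/L

CYP2D6: 0.28 × 0.45 = 0.126
CYP3A4: 0.62 (unchanged)
Other: 0.1 (unchanged)
Relative clearance = 0.126 + 0.62 + 0.1 = 0.846.
New steady-state plasma level = baseline ÷ relative clearance = 79.1 / 0.846 = 93.5 mg/L.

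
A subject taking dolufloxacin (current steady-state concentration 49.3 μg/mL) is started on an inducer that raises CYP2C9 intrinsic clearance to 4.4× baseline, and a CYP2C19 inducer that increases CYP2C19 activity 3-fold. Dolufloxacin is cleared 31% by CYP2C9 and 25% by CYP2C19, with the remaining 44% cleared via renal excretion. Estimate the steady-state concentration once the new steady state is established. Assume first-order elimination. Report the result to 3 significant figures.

19.3 μg/mL

The CYP2C9 pathway (31% of clearance) is boosted to 4.4× activity: 0.31 × 4.4 = 1.364.
The CYP2C19 pathway (25% of clearance) is boosted to 3× activity: 0.25 × 3 = 0.75.
Non-CYP routes (44%) are unchanged.
New clearance relative to baseline: 1.364 + 0.75 + 0.44 = 2.554.
New steady-state concentration = 49.3 / 2.554 = 19.3 μg/mL (concentration scales inversely with clearance).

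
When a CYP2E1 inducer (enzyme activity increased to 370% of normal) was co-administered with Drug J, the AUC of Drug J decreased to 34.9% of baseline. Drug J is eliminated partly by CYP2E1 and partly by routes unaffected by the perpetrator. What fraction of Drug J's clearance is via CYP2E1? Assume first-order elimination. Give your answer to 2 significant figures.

Write x for the fraction cleared via CYP2E1. The observed AUC change means clearance rose to 1/0.349 = 2.865 of baseline.
Only the CYP2E1 route changed, so 2.865 = x·3.7 + (1 − x), giving x = 0.69.

0.69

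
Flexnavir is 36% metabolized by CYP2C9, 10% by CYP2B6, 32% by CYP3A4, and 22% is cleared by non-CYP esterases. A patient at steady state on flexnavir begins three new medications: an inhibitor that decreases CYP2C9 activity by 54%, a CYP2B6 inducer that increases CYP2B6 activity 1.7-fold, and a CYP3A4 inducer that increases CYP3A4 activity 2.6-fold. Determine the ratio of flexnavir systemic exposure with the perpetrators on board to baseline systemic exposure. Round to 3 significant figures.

0.721

CYP2C9: 0.36 × 0.46 = 0.1656
CYP2B6: 0.1 × 1.7 = 0.17
CYP3A4: 0.32 × 2.6 = 0.832
Other: 0.22 (unchanged)
New clearance relative to baseline: 0.1656 + 0.17 + 0.832 + 0.22 = 1.3876.
Systemic exposure ∝ 1/CL: fold-change = 1 / 1.3876 = 0.721.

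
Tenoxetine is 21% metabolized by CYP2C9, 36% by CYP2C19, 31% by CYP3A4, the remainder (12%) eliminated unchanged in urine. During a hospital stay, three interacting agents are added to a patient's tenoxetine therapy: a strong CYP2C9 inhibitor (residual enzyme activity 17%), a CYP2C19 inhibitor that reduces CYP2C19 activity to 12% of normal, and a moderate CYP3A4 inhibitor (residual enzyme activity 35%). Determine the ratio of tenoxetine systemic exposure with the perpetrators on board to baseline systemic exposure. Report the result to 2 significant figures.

The CYP2C9 pathway (21% of clearance) is reduced to 0.17× activity: 0.21 × 0.17 = 0.0357.
The CYP2C19 pathway (36% of clearance) is reduced to 0.12× activity: 0.36 × 0.12 = 0.0432.
The CYP3A4 pathway (31% of clearance) falls to 0.35× activity: 0.31 × 0.35 = 0.1085.
The remaining 12% of clearance is unaffected.
Relative clearance = 0.0357 + 0.0432 + 0.1085 + 0.12 = 0.3074.
Systemic exposure ∝ 1/CL: fold-change = 1 / 0.3074 = 3.3.

3.3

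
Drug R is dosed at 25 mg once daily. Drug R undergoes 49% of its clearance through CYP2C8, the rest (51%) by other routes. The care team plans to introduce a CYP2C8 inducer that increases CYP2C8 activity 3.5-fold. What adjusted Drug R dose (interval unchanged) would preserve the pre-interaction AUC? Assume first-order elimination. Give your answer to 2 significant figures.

The CYP2C8 pathway (49% of clearance) is boosted to 3.5× activity: 0.49 × 3.5 = 1.715.
The remaining 51% of clearance is unaffected.
Relative clearance = 1.715 + 0.51 = 2.225.
Exposure is unchanged when dose changes in proportion to clearance. New dose = 25 mg × 2.225 = 56 mg.

56 mg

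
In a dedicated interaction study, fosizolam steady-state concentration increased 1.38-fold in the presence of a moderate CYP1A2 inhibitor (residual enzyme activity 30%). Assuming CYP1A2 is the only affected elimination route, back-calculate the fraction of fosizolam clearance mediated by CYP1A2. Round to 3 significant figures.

CL'/CL = 1 / 1.38 = 0.7246
0.3·fm + (1 − fm) = 0.7246
fm = (0.7246 − 1) / (0.3 − 1) = 0.393

0.393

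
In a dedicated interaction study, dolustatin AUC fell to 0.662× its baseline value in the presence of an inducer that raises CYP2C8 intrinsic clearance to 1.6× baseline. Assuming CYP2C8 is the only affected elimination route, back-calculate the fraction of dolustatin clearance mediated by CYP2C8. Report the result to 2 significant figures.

0.85

CL'/CL = 1 / 0.662 = 1.511
1.6·fm + (1 − fm) = 1.511
fm = (1.511 − 1) / (1.6 − 1) = 0.85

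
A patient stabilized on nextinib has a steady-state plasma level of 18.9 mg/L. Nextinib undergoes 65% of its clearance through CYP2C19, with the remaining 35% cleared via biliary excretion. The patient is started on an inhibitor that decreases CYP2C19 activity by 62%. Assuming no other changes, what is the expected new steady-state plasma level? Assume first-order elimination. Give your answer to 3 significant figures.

31.7 mg/L

The CYP2C19 pathway (65% of clearance) is reduced to 0.38× activity: 0.65 × 0.38 = 0.247.
Non-CYP routes (35%) are unchanged.
CL_new/CL_old = 0.247 + 0.35 = 0.597.
Steady-state plasma level ∝ 1/CL, so new value = 18.9 / 0.597 = 31.7 mg/L.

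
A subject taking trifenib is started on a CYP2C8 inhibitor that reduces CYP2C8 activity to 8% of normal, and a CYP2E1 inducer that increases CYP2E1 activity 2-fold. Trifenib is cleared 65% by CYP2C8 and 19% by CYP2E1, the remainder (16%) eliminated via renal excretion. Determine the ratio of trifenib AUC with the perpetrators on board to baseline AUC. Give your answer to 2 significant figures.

CYP2C8: 0.65 × 0.08 = 0.052
CYP2E1: 0.19 × 2 = 0.38
Other: 0.16 (unchanged)
CL_new/CL_old = 0.052 + 0.38 + 0.16 = 0.592.
Net AUC ratio = 1 / 0.592 = 1.7.

1.7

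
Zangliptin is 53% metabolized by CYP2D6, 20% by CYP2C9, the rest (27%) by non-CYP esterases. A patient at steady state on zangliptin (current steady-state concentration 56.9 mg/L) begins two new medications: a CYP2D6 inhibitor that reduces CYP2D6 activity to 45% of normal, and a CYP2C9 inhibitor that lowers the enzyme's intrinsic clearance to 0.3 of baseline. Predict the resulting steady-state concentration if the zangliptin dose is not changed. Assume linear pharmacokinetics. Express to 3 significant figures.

100 mg/L

The CYP2D6 pathway (53% of clearance) is reduced to 0.45× activity: 0.53 × 0.45 = 0.2385.
The CYP2C9 pathway (20% of clearance) is reduced to 0.3× activity: 0.2 × 0.3 = 0.06.
Non-CYP routes (27%) are unchanged.
New clearance relative to baseline: 0.2385 + 0.06 + 0.27 = 0.5685.
New steady-state concentration = 56.9 / 0.5685 = 100 mg/L (concentration scales inversely with clearance).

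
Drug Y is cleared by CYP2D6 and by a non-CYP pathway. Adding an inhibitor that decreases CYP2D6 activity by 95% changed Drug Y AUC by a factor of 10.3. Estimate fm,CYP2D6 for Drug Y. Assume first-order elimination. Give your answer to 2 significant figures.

Let fm be the CYP2D6 fraction. New clearance relative to baseline = fm × 0.05 + (1 − fm).
AUC ratio = 1 / (new CL fraction), so new CL fraction = 1 / 10.3 = 0.09709.
fm × 0.05 + 1 − fm = 0.09709  ⇒  fm × (0.05 − 1) = −0.9029  ⇒  fm = 0.95.

0.95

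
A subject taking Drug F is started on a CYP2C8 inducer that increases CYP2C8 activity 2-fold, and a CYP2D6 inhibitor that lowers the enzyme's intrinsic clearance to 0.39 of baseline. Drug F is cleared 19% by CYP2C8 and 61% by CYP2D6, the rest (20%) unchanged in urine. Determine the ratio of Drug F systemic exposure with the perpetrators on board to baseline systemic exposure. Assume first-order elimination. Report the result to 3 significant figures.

1.22

CYP2C8: 0.19 × 2 = 0.38
CYP2D6: 0.61 × 0.39 = 0.2379
Other: 0.2 (unchanged)
Relative clearance = 0.38 + 0.2379 + 0.2 = 0.8179.
Systemic exposure ∝ 1/CL: fold-change = 1 / 0.8179 = 1.22.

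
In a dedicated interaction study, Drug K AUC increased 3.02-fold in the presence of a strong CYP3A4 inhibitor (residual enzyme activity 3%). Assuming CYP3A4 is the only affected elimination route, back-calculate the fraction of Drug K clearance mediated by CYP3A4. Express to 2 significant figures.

0.69

Write x for the fraction cleared via CYP3A4. The observed AUC change means clearance fell to 1/3.02 = 0.3311 of baseline.
Setting x·0.03 + (1 − x) = 0.3311 and solving: x = (0.3311 − 1)/(0.03 − 1) = 0.69.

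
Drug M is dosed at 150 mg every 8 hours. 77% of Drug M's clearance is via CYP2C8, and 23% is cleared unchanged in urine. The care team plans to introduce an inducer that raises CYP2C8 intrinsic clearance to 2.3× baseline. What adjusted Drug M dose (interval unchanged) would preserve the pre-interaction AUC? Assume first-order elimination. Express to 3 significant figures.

The CYP2C8 pathway (77% of clearance) increases to 2.3× activity: 0.77 × 2.3 = 1.771.
Non-CYP routes (23%) are unchanged.
CL_new/CL_old = 1.771 + 0.23 = 2.001.
To maintain the same steady-state level, dose must scale with clearance: new dose = 150 × 2.001 = 300 mg.

300 mg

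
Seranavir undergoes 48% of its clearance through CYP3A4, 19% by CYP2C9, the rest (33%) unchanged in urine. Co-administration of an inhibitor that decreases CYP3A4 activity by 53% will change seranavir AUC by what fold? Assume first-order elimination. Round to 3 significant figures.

1.34

CYP3A4: 0.48 × 0.47 = 0.2256
CYP2C9: 0.19 (unchanged)
Other: 0.33 (unchanged)
Relative clearance = 0.2256 + 0.19 + 0.33 = 0.7456.
Since AUC ∝ 1/CL, the ratio is 1 / 0.7456 = 1.34.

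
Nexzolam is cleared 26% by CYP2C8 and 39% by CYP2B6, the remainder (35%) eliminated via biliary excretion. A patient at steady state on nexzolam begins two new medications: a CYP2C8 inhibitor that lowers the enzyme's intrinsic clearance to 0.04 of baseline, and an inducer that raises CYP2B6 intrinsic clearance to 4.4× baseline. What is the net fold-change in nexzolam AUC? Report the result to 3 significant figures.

0.482

The CYP2C8 pathway (26% of clearance) is reduced to 0.04× activity: 0.26 × 0.04 = 0.0104.
The CYP2B6 pathway (39% of clearance) is boosted to 4.4× activity: 0.39 × 4.4 = 1.716.
The remaining 35% of clearance is unaffected.
New clearance relative to baseline: 0.0104 + 1.716 + 0.35 = 2.0764.
AUC ∝ 1/CL: fold-change = 1 / 2.0764 = 0.482.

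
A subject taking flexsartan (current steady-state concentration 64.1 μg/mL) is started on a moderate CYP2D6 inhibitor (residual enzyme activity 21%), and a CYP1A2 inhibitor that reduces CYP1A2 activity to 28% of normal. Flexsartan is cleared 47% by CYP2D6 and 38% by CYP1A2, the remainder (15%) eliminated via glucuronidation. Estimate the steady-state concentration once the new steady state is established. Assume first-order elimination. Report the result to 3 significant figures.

181 μg/mL

The CYP2D6 pathway (47% of clearance) drops to 0.21× activity: 0.47 × 0.21 = 0.0987.
The CYP1A2 pathway (38% of clearance) falls to 0.28× activity: 0.38 × 0.28 = 0.1064.
The remaining 15% of clearance is unaffected.
Relative clearance = 0.0987 + 0.1064 + 0.15 = 0.3551.
New steady-state concentration = 64.1 / 0.3551 = 181 μg/mL (concentration scales inversely with clearance).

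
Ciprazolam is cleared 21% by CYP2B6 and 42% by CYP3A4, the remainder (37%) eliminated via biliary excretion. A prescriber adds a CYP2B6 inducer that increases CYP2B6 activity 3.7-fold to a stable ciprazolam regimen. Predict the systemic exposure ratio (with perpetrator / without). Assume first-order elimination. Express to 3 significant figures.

CYP2B6: 0.21 × 3.7 = 0.777
CYP3A4: 0.42 (unchanged)
Other: 0.37 (unchanged)
New clearance relative to baseline: 0.777 + 0.42 + 0.37 = 1.567.
Systemic exposure ratio = CL_old/CL_new = 1 / 1.567 = 0.638.

0.638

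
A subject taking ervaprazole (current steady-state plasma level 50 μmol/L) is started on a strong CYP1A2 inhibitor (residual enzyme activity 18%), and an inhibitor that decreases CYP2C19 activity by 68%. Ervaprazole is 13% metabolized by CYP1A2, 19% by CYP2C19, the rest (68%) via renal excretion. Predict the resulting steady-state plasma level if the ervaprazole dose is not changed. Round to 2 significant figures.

CYP1A2: 0.13 × 0.18 = 0.0234
CYP2C19: 0.19 × 0.32 = 0.0608
Other: 0.68 (unchanged)
CL_new/CL_old = 0.0234 + 0.0608 + 0.68 = 0.7642.
New steady-state plasma level = 50 / 0.7642 = 65 μmol/L (concentration scales inversely with clearance).

65 μmol/L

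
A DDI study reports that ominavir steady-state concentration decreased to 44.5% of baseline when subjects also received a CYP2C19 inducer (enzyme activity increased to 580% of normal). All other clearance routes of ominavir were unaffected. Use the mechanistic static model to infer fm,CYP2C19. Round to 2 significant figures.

0.26

Write x for the fraction cleared via CYP2C19. The observed steady-state concentration change means clearance rose to 1/0.445 = 2.247 of baseline.
Only the CYP2C19 route changed, so 2.247 = x·5.8 + (1 − x), giving x = 0.26.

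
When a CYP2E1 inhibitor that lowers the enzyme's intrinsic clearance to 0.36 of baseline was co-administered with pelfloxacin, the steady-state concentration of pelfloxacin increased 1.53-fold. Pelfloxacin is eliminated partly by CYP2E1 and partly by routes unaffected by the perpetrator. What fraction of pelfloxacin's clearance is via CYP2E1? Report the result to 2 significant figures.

CL'/CL = 1 / 1.53 = 0.6536
0.36·fm + (1 − fm) = 0.6536
fm = (0.6536 − 1) / (0.36 − 1) = 0.54

0.54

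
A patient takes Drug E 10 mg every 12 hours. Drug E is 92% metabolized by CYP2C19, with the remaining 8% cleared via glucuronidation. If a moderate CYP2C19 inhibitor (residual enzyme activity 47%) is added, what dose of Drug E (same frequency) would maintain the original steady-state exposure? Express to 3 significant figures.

The CYP2C19 pathway (92% of clearance) falls to 0.47× activity: 0.92 × 0.47 = 0.4324.
Non-CYP routes (8%) are unchanged.
Relative clearance = 0.4324 + 0.08 = 0.5124.
To maintain the same steady-state level, dose must scale with clearance: new dose = 10 × 0.5124 = 5.12 mg.

5.12 mg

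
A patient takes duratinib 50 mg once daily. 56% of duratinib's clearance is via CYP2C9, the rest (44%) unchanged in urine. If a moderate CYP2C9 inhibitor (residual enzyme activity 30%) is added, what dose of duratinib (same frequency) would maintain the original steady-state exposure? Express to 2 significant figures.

30 mg

The CYP2C9 pathway (56% of clearance) drops to 0.3× activity: 0.56 × 0.3 = 0.168.
The remaining 44% of clearance is unaffected.
CL_new/CL_old = 0.168 + 0.44 = 0.608.
Exposure is unchanged when dose changes in proportion to clearance. New dose = 50 mg × 0.608 = 30 mg.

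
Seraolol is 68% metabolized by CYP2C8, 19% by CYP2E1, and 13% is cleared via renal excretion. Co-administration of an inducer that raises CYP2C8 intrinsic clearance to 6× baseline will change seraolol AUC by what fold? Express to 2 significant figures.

0.23

The CYP2C8 pathway (68% of clearance) increases to 6× activity: 0.68 × 6 = 4.08.
CYP2E1 (19%) and the residual 13% are unaffected.
CL_new/CL_old = 4.08 + 0.19 + 0.13 = 4.4.
AUC is inversely proportional to clearance, so the fold-change is 1 / 4.4 = 0.23.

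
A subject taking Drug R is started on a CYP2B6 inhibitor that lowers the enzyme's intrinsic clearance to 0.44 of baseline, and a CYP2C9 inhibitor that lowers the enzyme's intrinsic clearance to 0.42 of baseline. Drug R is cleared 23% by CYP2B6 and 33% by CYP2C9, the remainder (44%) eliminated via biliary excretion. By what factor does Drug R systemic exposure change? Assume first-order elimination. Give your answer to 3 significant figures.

1.47

The CYP2B6 pathway (23% of clearance) is reduced to 0.44× activity: 0.23 × 0.44 = 0.1012.
The CYP2C9 pathway (33% of clearance) falls to 0.42× activity: 0.33 × 0.42 = 0.1386.
Non-CYP routes (44%) are unchanged.
New clearance relative to baseline: 0.1012 + 0.1386 + 0.44 = 0.6798.
Net systemic exposure ratio = 1 / 0.6798 = 1.47.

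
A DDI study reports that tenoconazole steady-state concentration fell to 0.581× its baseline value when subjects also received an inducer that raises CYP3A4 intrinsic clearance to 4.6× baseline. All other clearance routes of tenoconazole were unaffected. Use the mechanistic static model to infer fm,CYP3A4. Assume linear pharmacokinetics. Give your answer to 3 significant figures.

CL'/CL = 1 / 0.581 = 1.721
4.6·fm + (1 − fm) = 1.721
fm = (1.721 − 1) / (4.6 − 1) = 0.200

0.200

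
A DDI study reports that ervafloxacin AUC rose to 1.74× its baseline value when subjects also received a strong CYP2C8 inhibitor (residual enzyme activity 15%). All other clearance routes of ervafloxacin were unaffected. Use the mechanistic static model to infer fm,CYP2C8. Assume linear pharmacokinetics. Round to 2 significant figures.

0.50

Let x = fm,CYP2C8. Because AUC ∝ 1/CL, relative clearance fell to 1/1.74 = 0.5747.
Setting x·0.15 + (1 − x) = 0.5747 and solving: x = (0.5747 − 1)/(0.15 − 1) = 0.50.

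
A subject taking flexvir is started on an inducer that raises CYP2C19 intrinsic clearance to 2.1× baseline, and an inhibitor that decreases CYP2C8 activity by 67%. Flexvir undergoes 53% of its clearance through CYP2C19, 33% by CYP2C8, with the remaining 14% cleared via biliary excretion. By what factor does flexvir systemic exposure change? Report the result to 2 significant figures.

The CYP2C19 pathway (53% of clearance) rises to 2.1× activity: 0.53 × 2.1 = 1.113.
The CYP2C8 pathway (33% of clearance) is reduced to 0.33× activity: 0.33 × 0.33 = 0.1089.
The remaining 14% of clearance is unaffected.
CL_new/CL_old = 1.113 + 0.1089 + 0.14 = 1.3619.
Net systemic exposure ratio = 1 / 1.3619 = 0.73.

0.73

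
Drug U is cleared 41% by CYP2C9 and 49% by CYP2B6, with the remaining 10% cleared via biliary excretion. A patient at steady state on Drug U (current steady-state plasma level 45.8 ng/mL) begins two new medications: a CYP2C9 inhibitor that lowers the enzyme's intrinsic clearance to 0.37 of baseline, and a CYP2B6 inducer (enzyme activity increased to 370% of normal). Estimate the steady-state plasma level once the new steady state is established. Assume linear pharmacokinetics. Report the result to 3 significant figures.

22.2 ng/mL

The CYP2C9 pathway (41% of clearance) is reduced to 0.37× activity: 0.41 × 0.37 = 0.1517.
The CYP2B6 pathway (49% of clearance) rises to 3.7× activity: 0.49 × 3.7 = 1.813.
The remaining 10% of clearance is unaffected.
CL_new/CL_old = 0.1517 + 1.813 + 0.1 = 2.0647.
Dividing the baseline by the relative clearance: 45.8 / 2.0647 = 22.2 ng/mL.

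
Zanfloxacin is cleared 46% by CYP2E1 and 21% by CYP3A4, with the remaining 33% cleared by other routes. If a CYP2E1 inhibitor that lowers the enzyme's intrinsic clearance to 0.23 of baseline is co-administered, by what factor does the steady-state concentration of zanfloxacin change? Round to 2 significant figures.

The CYP2E1 pathway (46% of clearance) drops to 0.23× activity: 0.46 × 0.23 = 0.1058.
CYP3A4 (21%) and the residual 33% are unaffected.
CL_new/CL_old = 0.1058 + 0.21 + 0.33 = 0.6458.
Steady-state concentration ratio = CL_old/CL_new = 1 / 0.6458 = 1.5.

1.5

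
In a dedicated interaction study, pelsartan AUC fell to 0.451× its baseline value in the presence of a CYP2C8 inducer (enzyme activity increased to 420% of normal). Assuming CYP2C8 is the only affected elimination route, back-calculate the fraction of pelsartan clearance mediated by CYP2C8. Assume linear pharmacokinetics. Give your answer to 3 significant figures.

Write x for the fraction cleared via CYP2C8. The observed AUC change means clearance rose to 1/0.451 = 2.217 of baseline.
Only the CYP2C8 route changed, so 2.217 = x·4.2 + (1 − x), giving x = 0.380.

0.380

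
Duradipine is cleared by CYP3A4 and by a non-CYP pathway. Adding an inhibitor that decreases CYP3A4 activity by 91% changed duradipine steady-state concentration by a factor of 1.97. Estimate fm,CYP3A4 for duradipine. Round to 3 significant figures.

Let x = fm,CYP3A4. Because steady-state concentration ∝ 1/CL, relative clearance fell to 1/1.97 = 0.5076.
Setting x·0.09 + (1 − x) = 0.5076 and solving: x = (0.5076 − 1)/(0.09 − 1) = 0.541.

0.541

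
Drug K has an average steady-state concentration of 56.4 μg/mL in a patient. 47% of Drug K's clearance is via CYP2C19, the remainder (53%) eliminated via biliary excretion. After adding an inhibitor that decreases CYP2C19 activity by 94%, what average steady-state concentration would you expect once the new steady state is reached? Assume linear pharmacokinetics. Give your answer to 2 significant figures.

The CYP2C19 pathway (47% of clearance) is reduced to 0.06× activity: 0.47 × 0.06 = 0.0282.
The remaining 53% of clearance is unaffected.
CL_new/CL_old = 0.0282 + 0.53 = 0.5582.
Average steady-state concentration ∝ 1/CL, so new value = 56.4 / 0.5582 = 1.0 × 10² μg/mL.

1.0 × 10² μg/mL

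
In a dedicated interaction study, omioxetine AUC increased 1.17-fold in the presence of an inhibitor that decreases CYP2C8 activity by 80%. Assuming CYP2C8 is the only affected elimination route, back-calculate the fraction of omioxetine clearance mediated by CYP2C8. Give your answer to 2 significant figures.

CL'/CL = 1 / 1.17 = 0.8547
0.2·fm + (1 − fm) = 0.8547
fm = (0.8547 − 1) / (0.2 − 1) = 0.18

0.18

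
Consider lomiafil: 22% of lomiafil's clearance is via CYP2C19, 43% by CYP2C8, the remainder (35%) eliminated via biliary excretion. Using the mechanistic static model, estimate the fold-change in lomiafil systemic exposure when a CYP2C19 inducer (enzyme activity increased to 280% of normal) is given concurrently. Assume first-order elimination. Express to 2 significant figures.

0.72

The CYP2C19 pathway (22% of clearance) is boosted to 2.8× activity: 0.22 × 2.8 = 0.616.
CYP2C8 (43%) and the residual 35% are unaffected.
Relative clearance = 0.616 + 0.43 + 0.35 = 1.396.
Systemic exposure is inversely proportional to clearance, so the fold-change is 1 / 1.396 = 0.72.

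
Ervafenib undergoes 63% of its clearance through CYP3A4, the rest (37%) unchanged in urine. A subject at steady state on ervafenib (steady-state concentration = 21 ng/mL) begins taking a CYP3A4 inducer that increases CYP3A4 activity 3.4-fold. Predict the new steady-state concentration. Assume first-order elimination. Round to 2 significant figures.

CYP3A4: 0.63 × 3.4 = 2.142
Other: 0.37 (unchanged)
CL_new/CL_old = 2.142 + 0.37 = 2.512.
With dosing unchanged, steady-state concentration scales as 1/CL: 21 / 2.512 = 8.4 ng/mL.

8.4 ng/mL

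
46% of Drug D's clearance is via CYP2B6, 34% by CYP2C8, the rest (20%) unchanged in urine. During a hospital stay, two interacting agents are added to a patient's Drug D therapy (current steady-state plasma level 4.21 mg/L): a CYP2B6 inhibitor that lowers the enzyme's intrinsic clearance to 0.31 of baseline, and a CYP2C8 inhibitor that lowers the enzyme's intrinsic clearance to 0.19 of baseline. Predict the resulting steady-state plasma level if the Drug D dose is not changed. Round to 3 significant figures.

10.3 mg/L

CYP2B6: 0.46 × 0.31 = 0.1426
CYP2C8: 0.34 × 0.19 = 0.0646
Other: 0.2 (unchanged)
New clearance relative to baseline: 0.1426 + 0.0646 + 0.2 = 0.4072.
Dividing the baseline by the relative clearance: 4.21 / 0.4072 = 10.3 mg/L.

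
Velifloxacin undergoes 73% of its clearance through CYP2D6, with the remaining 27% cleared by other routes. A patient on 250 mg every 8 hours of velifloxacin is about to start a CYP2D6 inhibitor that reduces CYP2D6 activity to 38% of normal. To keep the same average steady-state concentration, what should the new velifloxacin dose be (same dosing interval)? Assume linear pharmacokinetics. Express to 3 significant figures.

137 mg

The CYP2D6 pathway (73% of clearance) drops to 0.38× activity: 0.73 × 0.38 = 0.2774.
The remaining 27% of clearance is unaffected.
CL_new/CL_old = 0.2774 + 0.27 = 0.5474.
Exposure is unchanged when dose changes in proportion to clearance. New dose = 250 mg × 0.5474 = 137 mg.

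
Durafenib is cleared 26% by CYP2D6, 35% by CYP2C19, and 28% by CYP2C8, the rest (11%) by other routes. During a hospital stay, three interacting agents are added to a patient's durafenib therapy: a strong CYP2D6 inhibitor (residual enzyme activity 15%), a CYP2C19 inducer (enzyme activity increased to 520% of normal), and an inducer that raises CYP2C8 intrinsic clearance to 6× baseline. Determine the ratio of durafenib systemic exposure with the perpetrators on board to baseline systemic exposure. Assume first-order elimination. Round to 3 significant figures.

0.274

CYP2D6: 0.26 × 0.15 = 0.039
CYP2C19: 0.35 × 5.2 = 1.82
CYP2C8: 0.28 × 6 = 1.68
Other: 0.11 (unchanged)
Relative clearance = 0.039 + 1.82 + 1.68 + 0.11 = 3.649.
Net systemic exposure ratio = 1 / 3.649 = 0.274.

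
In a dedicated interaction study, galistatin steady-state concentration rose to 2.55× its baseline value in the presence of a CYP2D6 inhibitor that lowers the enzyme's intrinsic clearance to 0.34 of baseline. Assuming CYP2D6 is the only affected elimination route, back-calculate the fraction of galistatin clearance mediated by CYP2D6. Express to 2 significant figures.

Let x = fm,CYP2D6. Because steady-state concentration ∝ 1/CL, relative clearance fell to 1/2.55 = 0.3922.
Setting x·0.34 + (1 − x) = 0.3922 and solving: x = (0.3922 − 1)/(0.34 − 1) = 0.92.

0.92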